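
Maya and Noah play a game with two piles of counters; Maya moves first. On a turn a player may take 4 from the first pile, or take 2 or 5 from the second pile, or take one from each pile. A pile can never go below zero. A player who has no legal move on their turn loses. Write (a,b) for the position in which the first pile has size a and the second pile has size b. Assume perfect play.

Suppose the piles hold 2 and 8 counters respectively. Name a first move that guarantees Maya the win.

Move to (2,6).

Build the W/L table. Terminal = L. A non-terminal position is W if it has a move to some L; otherwise it is L.
No move ever increases a pile, so every position that can arise here has a ≤ 2 and b ≤ 8; it is enough to label the cells with 0 ≤ a ≤ 2 and 0 ≤ b ≤ 8.
Every move lowers a or b (never raises either), so fill the grid row by row in increasing a, and left to right within a row: each cell's successors are then already labelled.
      b=0  b=1  b=2  b=3  b=4  b=5  b=6  b=7  b=8
a=0:    L    L    W    W    L    W    W    L    L
a=1:    L    W    W    L    L    W    W    L    W
a=2:    L    W    W    L    W    W    L    L    W
Cells with no legal move (terminal, hence L): (0,0), (0,1), (1,0), (2,0).
The remaining L cells, each justified by listing all of its moves:
(0,4): L (sole option (0,2)(W) is W)
(0,7): L (options (0,5)(W), (0,2)(W) are all W)
(0,8): L (options (0,6)(W), (0,3)(W) are all W)
(1,3): L (options (1,1)(W), (0,2)(W) are all W)
(1,4): L (options (1,2)(W), (0,3)(W) are all W)
(1,7): L (options (1,5)(W), (1,2)(W), (0,6)(W) are all W)
(2,3): L (options (2,1)(W), (1,2)(W) are all W)
(2,6): L (options (2,4)(W), (2,1)(W), (1,5)(W) are all W)
(2,7): L (options (2,5)(W), (2,2)(W), (1,6)(W) are all W)
Every other cell has at least one move into one of the L cells above, so it is W.
From (2,8), the L positions reachable in one move are: (2,6), (2,3), (1,7). Any move reaching one of these is winning.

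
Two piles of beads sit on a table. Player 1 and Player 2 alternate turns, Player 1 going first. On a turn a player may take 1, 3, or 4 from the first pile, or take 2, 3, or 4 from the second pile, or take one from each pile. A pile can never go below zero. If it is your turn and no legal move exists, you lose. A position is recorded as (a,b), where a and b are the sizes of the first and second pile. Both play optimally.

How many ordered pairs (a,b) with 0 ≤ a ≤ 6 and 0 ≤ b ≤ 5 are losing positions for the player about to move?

11

Use the standard recursion: the mover loses at a terminal position; elsewhere, the mover wins exactly when some move hands the opponent an L position.
Every move lowers a or b (never raises either), so fill the grid row by row in increasing a, and left to right within a row: each cell's successors are then already labelled.
      b=0  b=1  b=2  b=3  b=4  b=5
a=0:    L    L    W    W    W    W
a=1:    W    W    W    L    L    W
a=2:    L    L    W    W    W    W
a=3:    W    W    W    L    L    W
a=4:    W    W    L    W    W    W
a=5:    W    W    W    W    W    L
a=6:    W    W    L    W    W    W
Cells with no legal move (terminal, hence L): (0,0), (0,1).
The remaining L cells, each justified by listing all of its moves:
(1,3): only reaches (0,3)(W), (1,1)(W), (1,0)(W), (0,2)(W), all W → L
(1,4): only reaches (0,4)(W), (1,2)(W), (1,1)(W), (1,0)(W), (0,3)(W), all W → L
(2,0): only reaches (1,0)(W), which is W → L
(2,1): only reaches (1,1)(W), (1,0)(W), all W → L
(3,3): only reaches (2,3)(W), (0,3)(W), (3,1)(W), (3,0)(W), (2,2)(W), all W → L
(3,4): only reaches (2,4)(W), (0,4)(W), (3,2)(W), (3,1)(W), (3,0)(W), (2,3)(W), all W → L
(4,2): only reaches (3,2)(W), (1,2)(W), (0,2)(W), (4,0)(W), (3,1)(W), all W → L
(5,5): only reaches (4,5)(W), (2,5)(W), (1,5)(W), (5,3)(W), (5,2)(W), (5,1)(W), (4,4)(W), all W → L
(6,2): only reaches (5,2)(W), (3,2)(W), (2,2)(W), (6,0)(W), (5,1)(W), all W → L
Every other cell has at least one move into one of the L cells above, so it is W.
L cells per row: a=0: 2, a=1: 2, a=2: 2, a=3: 2, a=4: 1, a=5: 1, a=6: 1; total 11.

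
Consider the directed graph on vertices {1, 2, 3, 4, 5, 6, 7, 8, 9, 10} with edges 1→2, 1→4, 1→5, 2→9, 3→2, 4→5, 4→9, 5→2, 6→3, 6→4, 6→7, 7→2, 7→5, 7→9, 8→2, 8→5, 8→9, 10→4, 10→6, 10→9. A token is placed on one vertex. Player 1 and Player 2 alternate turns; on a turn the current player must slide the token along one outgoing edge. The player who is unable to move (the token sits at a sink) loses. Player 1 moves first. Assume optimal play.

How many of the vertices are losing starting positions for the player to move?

Classify positions by backward induction: terminal positions (no move available) are L. From any other position, the mover wins iff some move reaches an L.
Every edge goes from a vertex to one that appears earlier in the order 9, 2, 5, 7, 4, 8, 3, 1, 6, 10, so processing vertices in that order labels each vertex after all of its successors.
9: no outgoing edge → L
2: can move to 9, which is L ⇒ W
5: the only move is to 2(W), a W ⇒ L
7: can move to 5, which is L ⇒ W
4: can move to 5, which is L ⇒ W
8: can move to 5, which is L ⇒ W
3: the only move is to 2(W), a W ⇒ L
1: can move to 5, which is L ⇒ W
6: can move to 3, which is L ⇒ W
10: can move to 9, which is L ⇒ W
The L vertices are 3, 5, 9; that is 3 in all.

3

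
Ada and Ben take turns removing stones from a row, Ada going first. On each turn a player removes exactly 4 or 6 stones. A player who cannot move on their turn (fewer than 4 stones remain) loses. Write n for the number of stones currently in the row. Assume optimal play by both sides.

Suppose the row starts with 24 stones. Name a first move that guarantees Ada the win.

Label each position W (a win for the player to move) or L (a loss). A position with no legal move is L; any other position is W exactly when some move reaches an L, and L when every move reaches a W.
n=0: no move → L
n=1: no move → L
n=2: no move → L
n=3: no move → L
n=4: can move to 0, which is L ⇒ W
n=5: can move to 1, which is L ⇒ W
n=6: can move to 2, which is L ⇒ W
n=7: can move to 3, which is L ⇒ W
n=8: can move to 2, which is L ⇒ W
n=9: can move to 3, which is L ⇒ W
n=10: moves to 6(W), 4(W); every one is W ⇒ L
n=11: moves to 7(W), 5(W); every one is W ⇒ L
n=12: moves to 8(W), 6(W); every one is W ⇒ L
n=13: moves to 9(W), 7(W); every one is W ⇒ L
n=14: can move to 10, which is L ⇒ W
n=15: can move to 11, which is L ⇒ W
n=16: can move to 12, which is L ⇒ W
n=17: can move to 13, which is L ⇒ W
n=18: can move to 12, which is L ⇒ W
n=19: can move to 13, which is L ⇒ W
n=20: moves to 16(W), 14(W); every one is W ⇒ L
n=21: moves to 17(W), 15(W); every one is W ⇒ L
n=22: moves to 18(W), 16(W); every one is W ⇒ L
n=23: moves to 19(W), 17(W); every one is W ⇒ L
n=24: can move to 20, which is L ⇒ W
From 24, the L positions reachable in one move are: 20.

Remove 4, leaving 20.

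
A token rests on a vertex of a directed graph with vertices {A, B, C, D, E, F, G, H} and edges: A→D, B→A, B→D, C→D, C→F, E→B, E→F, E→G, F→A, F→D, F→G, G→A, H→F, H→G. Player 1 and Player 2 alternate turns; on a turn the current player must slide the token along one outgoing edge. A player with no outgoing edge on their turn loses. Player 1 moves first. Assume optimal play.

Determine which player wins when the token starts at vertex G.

Compute win/loss labels from the base case upward. A position with no move is L. Any other position is W if it can reach an L in one move, else L.
Every edge goes from a vertex to one that appears earlier in the order D, A, G, F, B, C, E, H, so processing vertices in that order labels each vertex after all of its successors.
D: no outgoing edge → L
A: reaches L-position D → W
G: only reaches A(W), which is W → L
F: reaches L-position G → W
B: reaches L-position D → W
C: reaches L-position D → W
E: reaches L-position G → W
H: reaches L-position G → W
The starting position G is L: whatever Player 1 does, the opponent receives a W position.

Player 2 wins.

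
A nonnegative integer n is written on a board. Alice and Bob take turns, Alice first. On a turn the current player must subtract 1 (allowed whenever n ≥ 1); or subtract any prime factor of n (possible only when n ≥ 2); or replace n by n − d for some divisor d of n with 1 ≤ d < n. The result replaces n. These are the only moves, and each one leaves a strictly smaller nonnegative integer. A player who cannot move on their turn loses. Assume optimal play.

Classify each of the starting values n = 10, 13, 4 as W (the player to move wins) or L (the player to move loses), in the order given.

Compute win/loss labels from the base case upward. A position with no move is L. Any other position is W if it can reach an L in one move, else L.
n=0: no move → L
n=1: →0(L), so W
n=2: →0(L), so W
n=3: →0(L), so W
n=4: →2(W), 3(W) — all W, so L
n=5: →0(L), so W
n=6: →4(L), so W
n=7: →0(L), so W
n=8: →4(L), so W
n=9: →6(W), 8(W) — all W, so L
n=10: →9(L), so W
n=11: →0(L), so W
n=12: →9(L), so W
n=13: →0(L), so W

10: W, 13: W, 4: L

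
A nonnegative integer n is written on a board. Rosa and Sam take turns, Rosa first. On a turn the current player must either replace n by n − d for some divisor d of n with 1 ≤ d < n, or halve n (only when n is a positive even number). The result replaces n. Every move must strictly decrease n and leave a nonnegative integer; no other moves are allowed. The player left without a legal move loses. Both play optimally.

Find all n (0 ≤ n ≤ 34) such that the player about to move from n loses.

Use the standard recursion: the mover loses at a terminal position; elsewhere, the mover wins exactly when some move hands the opponent an L position.
n=0: no move → L
n=1: no move → L
n=2: can move to 1, which is L ⇒ W
n=3: the only move is to 2(W), a W ⇒ L
n=4: can move to 3, which is L ⇒ W
n=5: the only move is to 4(W), a W ⇒ L
n=6: can move to 3, which is L ⇒ W
n=7: the only move is to 6(W), a W ⇒ L
n=8: can move to 7, which is L ⇒ W
n=9: moves to 6(W), 8(W); every one is W ⇒ L
n=10: can move to 5, which is L ⇒ W
n=11: the only move is to 10(W), a W ⇒ L
n=12: can move to 9, which is L ⇒ W
n=13: the only move is to 12(W), a W ⇒ L
n=14: can move to 7, which is L ⇒ W
n=15: moves to 10(W), 12(W), 14(W); every one is W ⇒ L
n=16: can move to 15, which is L ⇒ W
n=17: the only move is to 16(W), a W ⇒ L
n=18: can move to 9, which is L ⇒ W
n=19: the only move is to 18(W), a W ⇒ L
n=20: can move to 15, which is L ⇒ W
n=21: moves to 14(W), 18(W), 20(W); every one is W ⇒ L
n=22: can move to 11, which is L ⇒ W
n=23: the only move is to 22(W), a W ⇒ L
n=24: can move to 21, which is L ⇒ W
n=25: moves to 20(W), 24(W); every one is W ⇒ L
n=26: can move to 13, which is L ⇒ W
n=27: moves to 18(W), 24(W), 26(W); every one is W ⇒ L
n=28: can move to 21, which is L ⇒ W
n=29: the only move is to 28(W), a W ⇒ L
n=30: can move to 15, which is L ⇒ W
n=31: the only move is to 30(W), a W ⇒ L
n=32: can move to 31, which is L ⇒ W
n=33: moves to 22(W), 30(W), 32(W); every one is W ⇒ L
n=34: can move to 17, which is L ⇒ W
Reading off the rows marked L gives the requested list; there are 18 such values of n.

0, 1, 3, 5, 7, 9, 11, 13, 15, 17, 19, 21, 23, 25, 27, 29, 31, 33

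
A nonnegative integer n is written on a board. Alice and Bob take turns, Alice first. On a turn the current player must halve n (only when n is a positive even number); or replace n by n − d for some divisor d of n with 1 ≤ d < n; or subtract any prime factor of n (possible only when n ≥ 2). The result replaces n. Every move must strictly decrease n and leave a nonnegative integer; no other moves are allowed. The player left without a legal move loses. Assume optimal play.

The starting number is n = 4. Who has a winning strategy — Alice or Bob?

Work bottom-up. With no move the player to move loses. Otherwise the position is W if at least one move leads to an L position for the opponent, and L if every move leads to a W.
n=0: no move → L
n=1: no move → L
n=2: reaches L-position 0 → W
n=3: reaches L-position 0 → W
n=4: only reaches 2(W), 3(W), all W → L
The starting position 4 is L: whatever Alice does, the opponent receives a W position.

Bob wins.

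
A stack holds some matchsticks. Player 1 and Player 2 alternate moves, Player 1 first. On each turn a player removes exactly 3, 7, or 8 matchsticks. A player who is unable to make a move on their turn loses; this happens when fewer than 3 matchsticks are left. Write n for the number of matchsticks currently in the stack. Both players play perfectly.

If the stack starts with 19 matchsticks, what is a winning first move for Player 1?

Positions with no move are L. A position that does have a move is losing for the player to move precisely when every available move leads to a winning position for the opponent. Fill in the labels:
n=0: no move → L
n=1: no move → L
n=2: no move → L
n=3: →0(L), so W
n=4: →1(L), so W
n=5: →2(L), so W
n=6: →3(W) only, which is W, so L
n=7: →0(L), so W
n=8: →1(L), so W
n=9: →6(L), so W
n=10: →2(L), so W
n=11: →8(W), 4(W), 3(W) — all W, so L
n=12: →9(W), 5(W), 4(W) — all W, so L
n=13: →6(L), so W
n=14: →11(L), so W
n=15: →12(L), so W
n=16: →13(W), 9(W), 8(W) — all W, so L
n=17: →14(W), 10(W), 9(W) — all W, so L
n=18: →11(L), so W
n=19: →16(L), so W
From 19, the L positions reachable in one move are: 16, 12, 11. Any move reaching one of these is winning.

Remove 3, leaving 16.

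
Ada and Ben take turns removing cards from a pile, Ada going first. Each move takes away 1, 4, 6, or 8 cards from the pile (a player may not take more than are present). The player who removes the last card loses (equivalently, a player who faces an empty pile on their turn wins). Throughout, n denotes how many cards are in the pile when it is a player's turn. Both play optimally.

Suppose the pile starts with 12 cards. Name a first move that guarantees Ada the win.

Remove 4, leaving 8.

Build the W/L table. Terminal = W. A non-terminal position is W if it has a move to some L; otherwise it is L.
n=0: no move; the opponent has just taken the last card and therefore loses → W
n=1: →0(W) only, which is W, so L
n=2: →1(L), so W
n=3: →2(W) only, which is W, so L
n=4: →3(L), so W
n=5: →1(L), so W
n=6: →5(W), 2(W), 0(W) — all W, so L
n=7: →6(L), so W
n=8: →7(W), 4(W), 2(W), 0(W) — all W, so L
n=9: →8(L), so W
n=10: →6(L), so W
n=11: →3(L), so W
n=12: →8(L), so W
From 12, the L positions reachable in one move are: 8, 6. Any move reaching one of these is winning.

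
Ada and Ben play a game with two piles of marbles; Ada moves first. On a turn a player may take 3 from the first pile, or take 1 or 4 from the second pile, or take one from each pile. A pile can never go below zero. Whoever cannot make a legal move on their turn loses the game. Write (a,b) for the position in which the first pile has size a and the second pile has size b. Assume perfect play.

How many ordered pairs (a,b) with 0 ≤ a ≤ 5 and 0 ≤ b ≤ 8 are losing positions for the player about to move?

21

Classify positions by backward induction: terminal positions (no move available) are L. From any other position, the mover wins iff some move reaches an L.
Every move lowers a or b (never raises either), so fill the grid row by row in increasing a, and left to right within a row: each cell's successors are then already labelled.
      b=0  b=1  b=2  b=3  b=4  b=5  b=6  b=7  b=8
a=0:    L    W    L    W    W    L    W    L    W
a=1:    L    W    L    W    W    L    W    L    W
a=2:    L    W    L    W    W    L    W    L    W
a=3:    W    W    W    W    L    W    W    W    W
a=4:    W    L    W    L    W    W    L    W    L
a=5:    W    L    W    L    W    W    L    W    L
Cells with no legal move (terminal, hence L): (0,0), (1,0), (2,0).
The remaining L cells, each justified by listing all of its moves:
(0,2): L (sole option (0,1)(W) is W)
(0,5): L (options (0,4)(W), (0,1)(W) are all W)
(0,7): L (options (0,6)(W), (0,3)(W) are all W)
(1,2): L (options (1,1)(W), (0,1)(W) are all W)
(1,5): L (options (1,4)(W), (1,1)(W), (0,4)(W) are all W)
(1,7): L (options (1,6)(W), (1,3)(W), (0,6)(W) are all W)
(2,2): L (options (2,1)(W), (1,1)(W) are all W)
(2,5): L (options (2,4)(W), (2,1)(W), (1,4)(W) are all W)
(2,7): L (options (2,6)(W), (2,3)(W), (1,6)(W) are all W)
(3,4): L (options (0,4)(W), (3,3)(W), (3,0)(W), (2,3)(W) are all W)
(4,1): L (options (1,1)(W), (4,0)(W), (3,0)(W) are all W)
(4,3): L (options (1,3)(W), (4,2)(W), (3,2)(W) are all W)
(4,6): L (options (1,6)(W), (4,5)(W), (4,2)(W), (3,5)(W) are all W)
(4,8): L (options (1,8)(W), (4,7)(W), (4,4)(W), (3,7)(W) are all W)
(5,1): L (options (2,1)(W), (5,0)(W), (4,0)(W) are all W)
(5,3): L (options (2,3)(W), (5,2)(W), (4,2)(W) are all W)
(5,6): L (options (2,6)(W), (5,5)(W), (5,2)(W), (4,5)(W) are all W)
(5,8): L (options (2,8)(W), (5,7)(W), (5,4)(W), (4,7)(W) are all W)
Every other cell has at least one move into one of the L cells above, so it is W.
L cells per row: a=0: 4, a=1: 4, a=2: 4, a=3: 1, a=4: 4, a=5: 4; total 21.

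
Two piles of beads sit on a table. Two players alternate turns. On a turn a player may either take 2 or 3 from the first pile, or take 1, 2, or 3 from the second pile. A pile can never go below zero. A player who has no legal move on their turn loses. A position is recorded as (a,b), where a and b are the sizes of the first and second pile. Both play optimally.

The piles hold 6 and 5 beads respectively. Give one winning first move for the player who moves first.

Move to (3,5).

Positions with no move are L. A position that does have a move is losing for the player to move precisely when every available move leads to a winning position for the opponent. Fill in the labels:
No move ever increases a pile, so every position that can arise here has a ≤ 6 and b ≤ 5; it is enough to label the cells with 0 ≤ a ≤ 6 and 0 ≤ b ≤ 5.
Every move lowers a or b (never raises either), so fill the grid row by row in increasing a, and left to right within a row: each cell's successors are then already labelled.
      b=0  b=1  b=2  b=3  b=4  b=5
a=0:    L    W    W    W    L    W
a=1:    L    W    W    W    L    W
a=2:    W    L    W    W    W    L
a=3:    W    L    W    W    W    L
a=4:    W    W    L    W    W    W
a=5:    L    W    W    W    L    W
a=6:    L    W    W    W    L    W
Cells with no legal move (terminal, hence L): (0,0), (1,0).
The remaining L cells, each justified by listing all of its moves:
(0,4): L (options (0,3)(W), (0,2)(W), (0,1)(W) are all W)
(1,4): L (options (1,3)(W), (1,2)(W), (1,1)(W) are all W)
(2,1): L (options (0,1)(W), (2,0)(W) are all W)
(2,5): L (options (0,5)(W), (2,4)(W), (2,3)(W), (2,2)(W) are all W)
(3,1): L (options (1,1)(W), (0,1)(W), (3,0)(W) are all W)
(3,5): L (options (1,5)(W), (0,5)(W), (3,4)(W), (3,3)(W), (3,2)(W) are all W)
(4,2): L (options (2,2)(W), (1,2)(W), (4,1)(W), (4,0)(W) are all W)
(5,0): L (options (3,0)(W), (2,0)(W) are all W)
(5,4): L (options (3,4)(W), (2,4)(W), (5,3)(W), (5,2)(W), (5,1)(W) are all W)
(6,0): L (options (4,0)(W), (3,0)(W) are all W)
(6,4): L (options (4,4)(W), (3,4)(W), (6,3)(W), (6,2)(W), (6,1)(W) are all W)
Every other cell has at least one move into one of the L cells above, so it is W.
From (6,5), the L positions reachable in one move are: (3,5), (6,4). Any move reaching one of these is winning.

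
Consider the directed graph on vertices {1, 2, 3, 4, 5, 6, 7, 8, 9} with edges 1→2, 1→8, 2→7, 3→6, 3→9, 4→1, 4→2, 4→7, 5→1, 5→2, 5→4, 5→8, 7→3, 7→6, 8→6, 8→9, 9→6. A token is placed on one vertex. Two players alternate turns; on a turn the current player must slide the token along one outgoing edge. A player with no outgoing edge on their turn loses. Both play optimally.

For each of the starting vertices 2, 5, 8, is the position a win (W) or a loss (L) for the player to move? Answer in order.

Positions with no move are L. A position that does have a move is losing for the player to move precisely when every available move leads to a winning position for the opponent. Fill in the labels:
Every edge goes from a vertex to one that appears earlier in the order 6, 9, 3, 7, 8, 2, 1, 4, 5, so processing vertices in that order labels each vertex after all of its successors.
6: no outgoing edge → L
9: reaches L-position 6 → W
3: reaches L-position 6 → W
7: reaches L-position 6 → W
8: reaches L-position 6 → W
2: only reaches 7(W), which is W → L
1: reaches L-position 2 → W
4: reaches L-position 2 → W
5: reaches L-position 2 → W

2: L, 5: W, 8: W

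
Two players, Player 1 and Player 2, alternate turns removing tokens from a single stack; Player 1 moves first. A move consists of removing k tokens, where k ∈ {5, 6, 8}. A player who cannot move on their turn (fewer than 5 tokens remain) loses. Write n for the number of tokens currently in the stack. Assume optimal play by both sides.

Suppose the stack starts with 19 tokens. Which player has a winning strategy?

Player 1 wins.

Work bottom-up. With no move the player to move loses. Otherwise the position is W if at least one move leads to an L position for the opponent, and L if every move leads to a W.
n=0: no move → L
n=1: no move → L
n=2: no move → L
n=3: no move → L
n=4: no move → L
n=5: W (go to 0, an L position)
n=6: W (go to 1, an L position)
n=7: W (go to 2, an L position)
n=8: W (go to 3, an L position)
n=9: W (go to 4, an L position)
n=10: W (go to 4, an L position)
n=11: W (go to 3, an L position)
n=12: W (go to 4, an L position)
n=13: L (options 8(W), 7(W), 5(W) are all W)
n=14: L (options 9(W), 8(W), 6(W) are all W)
n=15: L (options 10(W), 9(W), 7(W) are all W)
n=16: L (options 11(W), 10(W), 8(W) are all W)
n=17: L (options 12(W), 11(W), 9(W) are all W)
n=18: W (go to 13, an L position)
n=19: W (go to 14, an L position)
The starting position 19 is W: Player 1 should remove 5, leaving 14, handing over an L position.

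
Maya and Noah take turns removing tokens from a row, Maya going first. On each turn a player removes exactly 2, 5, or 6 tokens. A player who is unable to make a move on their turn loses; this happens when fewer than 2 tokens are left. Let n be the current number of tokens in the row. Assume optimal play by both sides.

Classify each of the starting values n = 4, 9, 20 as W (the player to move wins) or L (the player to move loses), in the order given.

4: L, 9: W, 20: W

Build the W/L table. Terminal = L. A non-terminal position is W if it has a move to some L; otherwise it is L.
n=0: no move → L
n=1: no move → L
n=2: W (go to 0, an L position)
n=3: W (go to 1, an L position)
n=4: L (sole option 2(W) is W)
n=5: W (go to 0, an L position)
n=6: W (go to 4, an L position)
n=7: W (go to 1, an L position)
n=8: L (options 6(W), 3(W), 2(W) are all W)
n=9: W (go to 4, an L position)
n=10: W (go to 8, an L position)
n=11: L (options 9(W), 6(W), 5(W) are all W)
n=12: L (options 10(W), 7(W), 6(W) are all W)
n=13: W (go to 11, an L position)
n=14: W (go to 12, an L position)
n=15: L (options 13(W), 10(W), 9(W) are all W)
n=16: W (go to 11, an L position)
n=17: W (go to 15, an L position)
n=18: W (go to 12, an L position)
n=19: L (options 17(W), 14(W), 13(W) are all W)
n=20: W (go to 15, an L position)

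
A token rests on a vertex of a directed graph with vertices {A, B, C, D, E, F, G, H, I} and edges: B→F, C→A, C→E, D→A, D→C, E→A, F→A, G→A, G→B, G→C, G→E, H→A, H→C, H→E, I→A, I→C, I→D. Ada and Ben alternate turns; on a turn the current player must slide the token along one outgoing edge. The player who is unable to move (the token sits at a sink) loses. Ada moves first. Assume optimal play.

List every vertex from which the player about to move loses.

Classify positions by backward induction: terminal positions (no move available) are L. From any other position, the mover wins iff some move reaches an L.
Every edge goes from a vertex to one that appears earlier in the order A, E, C, D, F, I, H, B, G, so processing vertices in that order labels each vertex after all of its successors.
A: no outgoing edge → L
E: W (go to A, an L position)
C: W (go to A, an L position)
D: W (go to A, an L position)
F: W (go to A, an L position)
I: W (go to A, an L position)
H: W (go to A, an L position)
B: L (sole option F(W) is W)
G: W (go to B, an L position)
Reading off the rows marked L gives the requested list; there are 2 such vertices.

A, B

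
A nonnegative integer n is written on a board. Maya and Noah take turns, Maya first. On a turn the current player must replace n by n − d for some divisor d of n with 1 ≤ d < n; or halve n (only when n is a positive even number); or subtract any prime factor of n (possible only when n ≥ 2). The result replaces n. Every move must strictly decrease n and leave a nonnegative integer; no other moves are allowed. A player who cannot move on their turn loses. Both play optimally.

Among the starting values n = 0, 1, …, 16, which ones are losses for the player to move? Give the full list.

Use the standard recursion: the mover loses at a terminal position; elsewhere, the mover wins exactly when some move hands the opponent an L position.
n=0: no move → L
n=1: no move → L
n=2: can move to 0, which is L ⇒ W
n=3: can move to 0, which is L ⇒ W
n=4: moves to 2(W), 3(W); every one is W ⇒ L
n=5: can move to 0, which is L ⇒ W
n=6: can move to 4, which is L ⇒ W
n=7: can move to 0, which is L ⇒ W
n=8: can move to 4, which is L ⇒ W
n=9: moves to 6(W), 8(W); every one is W ⇒ L
n=10: can move to 9, which is L ⇒ W
n=11: can move to 0, which is L ⇒ W
n=12: can move to 9, which is L ⇒ W
n=13: can move to 0, which is L ⇒ W
n=14: moves to 7(W), 12(W), 13(W); every one is W ⇒ L
n=15: can move to 14, which is L ⇒ W
n=16: can move to 14, which is L ⇒ W
The losing starting values of n are exactly the entries labelled L in this table (5 of them).

0, 1, 4, 9, 14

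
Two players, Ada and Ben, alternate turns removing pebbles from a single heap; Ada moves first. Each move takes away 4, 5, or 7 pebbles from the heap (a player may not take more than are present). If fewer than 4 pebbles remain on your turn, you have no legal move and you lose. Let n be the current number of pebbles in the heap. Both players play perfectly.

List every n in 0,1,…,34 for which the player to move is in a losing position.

0, 1, 2, 3, 11, 12, 13, 14, 22, 23, 24, 25, 33, 34

Build the W/L table. Terminal = L. A non-terminal position is W if it has a move to some L; otherwise it is L.
n=0: no move → L
n=1: no move → L
n=2: no move → L
n=3: no move → L
n=4: →0(L), so W
n=5: →1(L), so W
n=6: →2(L), so W
n=7: →3(L), so W
n=8: →3(L), so W
n=9: →2(L), so W
n=10: →3(L), so W
n=11: →7(W), 6(W), 4(W) — all W, so L
n=12: →8(W), 7(W), 5(W) — all W, so L
n=13: →9(W), 8(W), 6(W) — all W, so L
n=14: →10(W), 9(W), 7(W) — all W, so L
n=15: →11(L), so W
n=16: →12(L), so W
n=17: →13(L), so W
n=18: →14(L), so W
n=19: →14(L), so W
n=20: →13(L), so W
n=21: →14(L), so W
n=22: →18(W), 17(W), 15(W) — all W, so L
n=23: →19(W), 18(W), 16(W) — all W, so L
n=24: →20(W), 19(W), 17(W) — all W, so L
n=25: →21(W), 20(W), 18(W) — all W, so L
n=26: →22(L), so W
n=27: →23(L), so W
n=28: →24(L), so W
n=29: →25(L), so W
n=30: →25(L), so W
n=31: →24(L), so W
n=32: →25(L), so W
n=33: →29(W), 28(W), 26(W) — all W, so L
n=34: →30(W), 29(W), 27(W) — all W, so L
Reading off the rows marked L gives the requested list; there are 14 such values of n.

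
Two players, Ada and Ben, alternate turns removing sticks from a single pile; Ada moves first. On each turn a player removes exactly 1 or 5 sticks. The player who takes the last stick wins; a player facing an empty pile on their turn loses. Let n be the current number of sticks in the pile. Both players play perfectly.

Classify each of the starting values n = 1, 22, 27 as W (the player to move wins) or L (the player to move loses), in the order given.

Label each position W (a win for the player to move) or L (a loss). A position with no legal move is L; any other position is W exactly when some move reaches an L, and L when every move reaches a W.
n=0: no move → L
n=1: →0(L), so W
n=2: →1(W) only, which is W, so L
n=3: →2(L), so W
n=4: →3(W) only, which is W, so L
n=5: →4(L), so W
n=6: →5(W), 1(W) — all W, so L
n=7: →6(L), so W
n=8: →7(W), 3(W) — all W, so L
n=9: →8(L), so W
n=10: →9(W), 5(W) — all W, so L
n=11: →10(L), so W
n=12: →11(W), 7(W) — all W, so L
n=13: →12(L), so W
n=14: →13(W), 9(W) — all W, so L
n=15: →14(L), so W
n=16: →15(W), 11(W) — all W, so L
n=17: →16(L), so W
n=18: →17(W), 13(W) — all W, so L
n=19: →18(L), so W
n=20: →19(W), 15(W) — all W, so L
n=21: →20(L), so W
n=22: →21(W), 17(W) — all W, so L
n=23: →22(L), so W
n=24: →23(W), 19(W) — all W, so L
n=25: →24(L), so W
n=26: →25(W), 21(W) — all W, so L
n=27: →26(L), so W

1: W, 22: L, 27: W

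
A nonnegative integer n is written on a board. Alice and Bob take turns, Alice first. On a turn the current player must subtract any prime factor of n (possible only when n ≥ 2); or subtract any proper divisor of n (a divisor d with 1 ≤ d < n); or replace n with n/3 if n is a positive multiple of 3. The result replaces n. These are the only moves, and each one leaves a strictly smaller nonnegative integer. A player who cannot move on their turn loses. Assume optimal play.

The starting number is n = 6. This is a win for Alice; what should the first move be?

Label each position W (a win for the player to move) or L (a loss). A position with no legal move is L; any other position is W exactly when some move reaches an L, and L when every move reaches a W.
n=0: no move → L
n=1: no move → L
n=2: reaches L-position 0 → W
n=3: reaches L-position 0 → W
n=4: only reaches 2(W), 3(W), all W → L
n=5: reaches L-position 0 → W
n=6: reaches L-position 4 → W
From 6, the L positions reachable in one move are: 4.

Move to 4.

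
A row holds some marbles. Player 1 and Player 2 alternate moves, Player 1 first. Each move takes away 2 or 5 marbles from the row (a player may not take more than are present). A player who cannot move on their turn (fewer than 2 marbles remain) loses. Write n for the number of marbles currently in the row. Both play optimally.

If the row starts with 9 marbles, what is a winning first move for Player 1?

Work bottom-up. With no move the player to move loses. Otherwise the position is W if at least one move leads to an L position for the opponent, and L if every move leads to a W.
n=0: no move → L
n=1: no move → L
n=2: reaches L-position 0 → W
n=3: reaches L-position 1 → W
n=4: only reaches 2(W), which is W → L
n=5: reaches L-position 0 → W
n=6: reaches L-position 4 → W
n=7: only reaches 5(W), 2(W), all W → L
n=8: only reaches 6(W), 3(W), all W → L
n=9: reaches L-position 7 → W
From 9, the L positions reachable in one move are: 7, 4. Any move reaching one of these is winning.

Remove 2, leaving 7.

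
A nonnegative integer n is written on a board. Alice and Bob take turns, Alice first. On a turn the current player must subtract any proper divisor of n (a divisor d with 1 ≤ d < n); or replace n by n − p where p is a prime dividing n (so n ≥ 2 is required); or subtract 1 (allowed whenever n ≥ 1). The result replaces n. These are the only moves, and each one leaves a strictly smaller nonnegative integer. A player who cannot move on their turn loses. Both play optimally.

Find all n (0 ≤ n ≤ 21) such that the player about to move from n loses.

0, 4, 9, 14, 20

Classify positions by backward induction: terminal positions (no move available) are L. From any other position, the mover wins iff some move reaches an L.
n=0: no move → L
n=1: can move to 0, which is L ⇒ W
n=2: can move to 0, which is L ⇒ W
n=3: can move to 0, which is L ⇒ W
n=4: moves to 2(W), 3(W); every one is W ⇒ L
n=5: can move to 0, which is L ⇒ W
n=6: can move to 4, which is L ⇒ W
n=7: can move to 0, which is L ⇒ W
n=8: can move to 4, which is L ⇒ W
n=9: moves to 6(W), 8(W); every one is W ⇒ L
n=10: can move to 9, which is L ⇒ W
n=11: can move to 0, which is L ⇒ W
n=12: can move to 9, which is L ⇒ W
n=13: can move to 0, which is L ⇒ W
n=14: moves to 7(W), 12(W), 13(W); every one is W ⇒ L
n=15: can move to 14, which is L ⇒ W
n=16: can move to 14, which is L ⇒ W
n=17: can move to 0, which is L ⇒ W
n=18: can move to 9, which is L ⇒ W
n=19: can move to 0, which is L ⇒ W
n=20: moves to 10(W), 15(W), 16(W), 18(W), 19(W); every one is W ⇒ L
n=21: can move to 14, which is L ⇒ W
The losing starting values of n are exactly the entries labelled L in this table (5 of them).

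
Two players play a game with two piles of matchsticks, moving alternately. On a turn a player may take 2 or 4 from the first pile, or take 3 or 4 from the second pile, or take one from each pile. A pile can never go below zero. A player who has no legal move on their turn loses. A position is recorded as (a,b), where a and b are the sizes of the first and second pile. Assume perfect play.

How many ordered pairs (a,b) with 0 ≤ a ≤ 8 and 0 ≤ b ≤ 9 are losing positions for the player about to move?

Work bottom-up. With no move the player to move loses. Otherwise the position is W if at least one move leads to an L position for the opponent, and L if every move leads to a W.
Every move lowers a or b (never raises either), so fill the grid row by row in increasing a, and left to right within a row: each cell's successors are then already labelled.
      b=0  b=1  b=2  b=3  b=4  b=5  b=6  b=7  b=8  b=9
a=0:    L    L    L    W    W    W    W    L    L    L
a=1:    L    W    W    W    W    L    L    L    W    W
a=2:    W    W    W    L    L    L    W    W    W    W
a=3:    W    L    L    L    W    W    W    W    L    L
a=4:    W    W    W    W    W    W    L    W    W    W
a=5:    W    W    W    W    L    W    W    W    W    W
a=6:    L    L    L    W    W    W    W    L    L    L
a=7:    L    W    W    W    W    L    L    L    W    W
a=8:    W    W    W    L    L    L    W    W    W    W
Cells with no legal move (terminal, hence L): (0,0), (0,1), (0,2), (1,0).
The remaining L cells, each justified by listing all of its moves:
(0,7): →(0,4)(W), (0,3)(W) — all W, so L
(0,8): →(0,5)(W), (0,4)(W) — all W, so L
(0,9): →(0,6)(W), (0,5)(W) — all W, so L
(1,5): →(1,2)(W), (1,1)(W), (0,4)(W) — all W, so L
(1,6): →(1,3)(W), (1,2)(W), (0,5)(W) — all W, so L
(1,7): →(1,4)(W), (1,3)(W), (0,6)(W) — all W, so L
(2,3): →(0,3)(W), (2,0)(W), (1,2)(W) — all W, so L
(2,4): →(0,4)(W), (2,1)(W), (2,0)(W), (1,3)(W) — all W, so L
(2,5): →(0,5)(W), (2,2)(W), (2,1)(W), (1,4)(W) — all W, so L
(3,1): →(1,1)(W), (2,0)(W) — all W, so L
(3,2): →(1,2)(W), (2,1)(W) — all W, so L
(3,3): →(1,3)(W), (3,0)(W), (2,2)(W) — all W, so L
(3,8): →(1,8)(W), (3,5)(W), (3,4)(W), (2,7)(W) — all W, so L
(3,9): →(1,9)(W), (3,6)(W), (3,5)(W), (2,8)(W) — all W, so L
(4,6): →(2,6)(W), (0,6)(W), (4,3)(W), (4,2)(W), (3,5)(W) — all W, so L
(5,4): →(3,4)(W), (1,4)(W), (5,1)(W), (5,0)(W), (4,3)(W) — all W, so L
(6,0): →(4,0)(W), (2,0)(W) — all W, so L
(6,1): →(4,1)(W), (2,1)(W), (5,0)(W) — all W, so L
(6,2): →(4,2)(W), (2,2)(W), (5,1)(W) — all W, so L
(6,7): →(4,7)(W), (2,7)(W), (6,4)(W), (6,3)(W), (5,6)(W) — all W, so L
(6,8): →(4,8)(W), (2,8)(W), (6,5)(W), (6,4)(W), (5,7)(W) — all W, so L
(6,9): →(4,9)(W), (2,9)(W), (6,6)(W), (6,5)(W), (5,8)(W) — all W, so L
(7,0): →(5,0)(W), (3,0)(W) — all W, so L
(7,5): →(5,5)(W), (3,5)(W), (7,2)(W), (7,1)(W), (6,4)(W) — all W, so L
(7,6): →(5,6)(W), (3,6)(W), (7,3)(W), (7,2)(W), (6,5)(W) — all W, so L
(7,7): →(5,7)(W), (3,7)(W), (7,4)(W), (7,3)(W), (6,6)(W) — all W, so L
(8,3): →(6,3)(W), (4,3)(W), (8,0)(W), (7,2)(W) — all W, so L
(8,4): →(6,4)(W), (4,4)(W), (8,1)(W), (8,0)(W), (7,3)(W) — all W, so L
(8,5): →(6,5)(W), (4,5)(W), (8,2)(W), (8,1)(W), (7,4)(W) — all W, so L
Every other cell has at least one move into one of the L cells above, so it is W.
L cells per row: a=0: 6, a=1: 4, a=2: 3, a=3: 5, a=4: 1, a=5: 1, a=6: 6, a=7: 4, a=8: 3; total 33.

33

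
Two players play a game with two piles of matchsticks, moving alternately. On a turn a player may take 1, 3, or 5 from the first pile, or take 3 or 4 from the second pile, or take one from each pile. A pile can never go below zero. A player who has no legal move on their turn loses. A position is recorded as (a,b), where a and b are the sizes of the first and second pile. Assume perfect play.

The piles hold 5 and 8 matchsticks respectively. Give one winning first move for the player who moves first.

Label each position W (a win for the player to move) or L (a loss). A position with no legal move is L; any other position is W exactly when some move reaches an L, and L when every move reaches a W.
No move ever increases a pile, so every position that can arise here has a ≤ 5 and b ≤ 8; it is enough to label the cells with 0 ≤ a ≤ 5 and 0 ≤ b ≤ 8.
Every move lowers a or b (never raises either), so fill the grid row by row in increasing a, and left to right within a row: each cell's successors are then already labelled.
      b=0  b=1  b=2  b=3  b=4  b=5  b=6  b=7  b=8
a=0:    L    L    L    W    W    W    W    L    L
a=1:    W    W    W    W    L    L    L    W    W
a=2:    L    L    L    W    W    W    W    W    L
a=3:    W    W    W    W    L    L    L    W    W
a=4:    L    L    L    W    W    W    W    W    L
a=5:    W    W    W    W    L    L    L    W    W
Cells with no legal move (terminal, hence L): (0,0), (0,1), (0,2).
The remaining L cells, each justified by listing all of its moves:
(0,7): only reaches (0,4)(W), (0,3)(W), all W → L
(0,8): only reaches (0,5)(W), (0,4)(W), all W → L
(1,4): only reaches (0,4)(W), (1,1)(W), (1,0)(W), (0,3)(W), all W → L
(1,5): only reaches (0,5)(W), (1,2)(W), (1,1)(W), (0,4)(W), all W → L
(1,6): only reaches (0,6)(W), (1,3)(W), (1,2)(W), (0,5)(W), all W → L
(2,0): only reaches (1,0)(W), which is W → L
(2,1): only reaches (1,1)(W), (1,0)(W), all W → L
(2,2): only reaches (1,2)(W), (1,1)(W), all W → L
(2,8): only reaches (1,8)(W), (2,5)(W), (2,4)(W), (1,7)(W), all W → L
(3,4): only reaches (2,4)(W), (0,4)(W), (3,1)(W), (3,0)(W), (2,3)(W), all W → L
(3,5): only reaches (2,5)(W), (0,5)(W), (3,2)(W), (3,1)(W), (2,4)(W), all W → L
(3,6): only reaches (2,6)(W), (0,6)(W), (3,3)(W), (3,2)(W), (2,5)(W), all W → L
(4,0): only reaches (3,0)(W), (1,0)(W), all W → L
(4,1): only reaches (3,1)(W), (1,1)(W), (3,0)(W), all W → L
(4,2): only reaches (3,2)(W), (1,2)(W), (3,1)(W), all W → L
(4,8): only reaches (3,8)(W), (1,8)(W), (4,5)(W), (4,4)(W), (3,7)(W), all W → L
(5,4): only reaches (4,4)(W), (2,4)(W), (0,4)(W), (5,1)(W), (5,0)(W), (4,3)(W), all W → L
(5,5): only reaches (4,5)(W), (2,5)(W), (0,5)(W), (5,2)(W), (5,1)(W), (4,4)(W), all W → L
(5,6): only reaches (4,6)(W), (2,6)(W), (0,6)(W), (5,3)(W), (5,2)(W), (4,5)(W), all W → L
Every other cell has at least one move into one of the L cells above, so it is W.
From (5,8), the L positions reachable in one move are: (4,8), (2,8), (0,8), (5,5), (5,4). Any move reaching one of these is winning.

Move to (4,8).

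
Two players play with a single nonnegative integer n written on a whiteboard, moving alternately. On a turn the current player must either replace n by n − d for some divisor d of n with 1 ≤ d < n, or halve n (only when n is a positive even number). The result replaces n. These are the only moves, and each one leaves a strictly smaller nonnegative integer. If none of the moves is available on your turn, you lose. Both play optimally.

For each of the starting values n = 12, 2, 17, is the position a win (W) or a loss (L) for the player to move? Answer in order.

12: W, 2: W, 17: L

Label each position W (a win for the player to move) or L (a loss). A position with no legal move is L; any other position is W exactly when some move reaches an L, and L when every move reaches a W.
n=0: no move → L
n=1: no move → L
n=2: →1(L), so W
n=3: →2(W) only, which is W, so L
n=4: →3(L), so W
n=5: →4(W) only, which is W, so L
n=6: →3(L), so W
n=7: →6(W) only, which is W, so L
n=8: →7(L), so W
n=9: →6(W), 8(W) — all W, so L
n=10: →5(L), so W
n=11: →10(W) only, which is W, so L
n=12: →9(L), so W
n=13: →12(W) only, which is W, so L
n=14: →7(L), so W
n=15: →10(W), 12(W), 14(W) — all W, so L
n=16: →15(L), so W
n=17: →16(W) only, which is W, so L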